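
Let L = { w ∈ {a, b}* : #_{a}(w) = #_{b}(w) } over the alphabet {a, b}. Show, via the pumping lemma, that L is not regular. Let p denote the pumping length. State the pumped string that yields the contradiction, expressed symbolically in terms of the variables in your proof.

a^{p+k} b^p

Toward a contradiction, assume L is regular with pumping length p.
Choose w = a^p b^p ∈ L with |w| = 2p ≥ p.
By the pumping lemma, w = xyz with |xy| ≤ p and |y| > 0.
Since the first p symbols of w are all a's and |xy| ≤ p, y lies entirely in the leading a-block: y = a^k for some k with 1 ≤ k ≤ p.
Pump with i = 2: xy^2z = a^{p+k} b^p has p+k occurrences of a but only p of b. Since k ≥ 1 the counts differ, so xy^2z ∉ L.
This contradicts the pumping lemma, so L is not regular.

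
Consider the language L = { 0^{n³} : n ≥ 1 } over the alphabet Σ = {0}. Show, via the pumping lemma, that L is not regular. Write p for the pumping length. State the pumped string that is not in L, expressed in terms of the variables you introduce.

Toward a contradiction, assume L is regular with pumping length p.
Take w = 0^{p³} ∈ L with |w| = p³ ≥ p.
Write w = xyz as guaranteed by the lemma, with |xy| ≤ p and y is nonempty.
Then y = 0^k for some k with 1 ≤ k ≤ p.
Pump with i = 2: xy^2z = 0^{p³+k}. Since 1 ≤ k ≤ p, p³ < p³+k ≤ p³+p < p³+3p²+3p+1 = (p+1)³, so p³+k is not a perfect cube. So xy^2z ∉ L.
This contradicts the pumping lemma, so L is not regular.

0^{p³+k}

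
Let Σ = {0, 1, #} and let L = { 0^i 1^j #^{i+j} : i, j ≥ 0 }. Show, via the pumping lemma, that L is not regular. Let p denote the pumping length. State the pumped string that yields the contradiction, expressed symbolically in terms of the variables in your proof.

Suppose for contradiction that L is regular, and let p be the pumping length.
Take w = 0^p 1^p #^{2p} ∈ L (with i=j=p, i+j=2p), |w| = 4p ≥ p.
By the pumping lemma, w = xyz with |xy| ≤ p and |y| > 0.
Since the first p symbols of w are all 0's and |xy| ≤ p, y lies entirely in the leading 0-block: y = 0^k for some k with 1 ≤ k ≤ p.
Consider xy^2z = 0^{p+k} 1^p #^{2p}. Now the 0- and 1-counts sum to 2p+k, but the #-count is 2p ≠ 2p+k. So xy^2z ∉ L.
Contradiction. Therefore L is not regular.

0^{p+k} 1^p #^{2p}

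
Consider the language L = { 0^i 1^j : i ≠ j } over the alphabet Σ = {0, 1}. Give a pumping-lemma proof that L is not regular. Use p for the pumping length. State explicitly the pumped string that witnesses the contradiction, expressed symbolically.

Suppose for contradiction that L is regular, and let p be the pumping length.
Choose w = 0^p 1^{p+p!}. Since p ≠ p+p!, w ∈ L; and |w| ≥ p.
By the pumping lemma, w = xyz with |xy| ≤ p and y is nonempty.
The first p characters of w are 0's, so xy (and hence y) consists only of 0's. Write y = 0^k, 1 ≤ k ≤ p.
Since 1 ≤ k ≤ p, k divides p!; set t = 1 + p!/k. Then xy^t z has p + (p!/k)·k = p + p! copies of 0. Now the 0-count equals the 1-count, so i ≠ j fails. So xy^t z = 0^{p+p!} 1^{p+p!} ∉ L.
Contradiction. Therefore L is not regular.

0^{p+p!} 1^{p+p!}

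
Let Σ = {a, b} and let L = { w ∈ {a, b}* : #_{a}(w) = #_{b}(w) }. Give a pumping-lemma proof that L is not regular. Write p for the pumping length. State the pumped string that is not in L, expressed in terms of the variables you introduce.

Suppose for contradiction that L is regular, and let p be the pumping length.
Choose w = a^p b^p ∈ L with |w| = 2p ≥ p.
The pumping lemma gives a decomposition w = xyz where |xy| ≤ p and |y| ≥ 1.
The first p characters of w are a's, so xy (and hence y) consists only of a's. Write y = a^k, 1 ≤ k ≤ p.
Pump with i = 2: xy^2z = a^{p+k} b^p has p+k occurrences of a but only p of b. Since k ≥ 1 the counts differ, so xy^2z ∉ L.
This contradicts the pumping lemma, so L is not regular.

a^{p+k} b^p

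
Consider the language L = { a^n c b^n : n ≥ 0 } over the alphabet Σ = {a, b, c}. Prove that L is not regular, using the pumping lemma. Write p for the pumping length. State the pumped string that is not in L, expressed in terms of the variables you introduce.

a^{p+k} c b^p

Suppose for contradiction that L is regular, and let p be the pumping length.
Take w = a^p c b^p ∈ L with |w| = 2p+1 ≥ p.
The pumping lemma gives a decomposition w = xyz where |xy| ≤ p and |y| ≥ 1.
Because |xy| ≤ p and w begins with p copies of a, we have y = a^k with 1 ≤ k ≤ p.
Pump with i = 2: xy^2z = a^{p+k} c b^p, which would require p+k = p. But k ≥ 1, so xy^2z ∉ L.
This is a contradiction; hence L is not regular.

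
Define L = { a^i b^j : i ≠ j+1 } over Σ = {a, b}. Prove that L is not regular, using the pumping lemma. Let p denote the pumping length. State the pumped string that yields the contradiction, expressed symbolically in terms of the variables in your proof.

a^{p+p!} b^{p+p!-1}

Assume L is regular; let p be its pumping constant.
Choose w = a^p b^{p+p!-1}. Since p ≠ (p+p!-1)+1 = p+p!, w ∈ L; and |w| ≥ p.
The pumping lemma gives a decomposition w = xyz where |xy| ≤ p and y is nonempty.
The first p characters of w are a's, so xy (and hence y) consists only of a's. Write y = a^k, 1 ≤ k ≤ p.
Since 1 ≤ k ≤ p, k divides p!; set t = 1 + p!/k. Then xy^t z has p + (p!/k)·k = p + p! copies of a. Now the a-count is p+p! and (b-count)+1 = (p+p!-1)+1 = p+p!, so i ≠ j+1 fails. So xy^t z = a^{p+p!} b^{p+p!-1} ∉ L.
This is a contradiction; hence L is not regular.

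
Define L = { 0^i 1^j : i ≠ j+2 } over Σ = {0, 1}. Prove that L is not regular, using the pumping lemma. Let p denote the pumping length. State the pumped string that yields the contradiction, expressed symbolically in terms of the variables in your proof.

0^{p+p!} 1^{p+p!-2}

Toward a contradiction, assume L is regular with pumping length p.
Choose w = 0^p 1^{p+p!-2}. Since p ≠ (p+p!-2)+2 = p+p!, w ∈ L; and |w| ≥ p.
By the pumping lemma, w = xyz with |xy| ≤ p and |y| > 0.
The first p characters of w are 0's, so xy (and hence y) consists only of 0's. Write y = 0^k, 1 ≤ k ≤ p.
Since 1 ≤ k ≤ p, k divides p!; set t = 1 + p!/k. Then xy^t z has p + (p!/k)·k = p + p! copies of 0. Now the 0-count is p+p! and (1-count)+2 = (p+p!-2)+2 = p+p!, so i ≠ j+2 fails. So xy^t z = 0^{p+p!} 1^{p+p!-2} ∉ L.
This is a contradiction; hence L is not regular.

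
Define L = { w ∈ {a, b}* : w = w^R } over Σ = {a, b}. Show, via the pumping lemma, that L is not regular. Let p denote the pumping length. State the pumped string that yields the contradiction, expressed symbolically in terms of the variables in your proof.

a^{p+k} b a^p

Suppose for contradiction that L is regular, and let p be the pumping length.
Take w = a^p b a^p, a palindrome of length 2p+1 ≥ p.
The pumping lemma gives a decomposition w = xyz where |xy| ≤ p and |y| > 0.
Because |xy| ≤ p and w begins with p copies of a, we have y = a^k with 1 ≤ k ≤ p.
Pump with i = 2: xy^2z = a^{p+k} b a^p. Its reverse is a^p b a^{p+k}, which differs from xy^2z since k ≥ 1. So xy^2z is not a palindrome and xy^2z ∉ L.
This is a contradiction; hence L is not regular.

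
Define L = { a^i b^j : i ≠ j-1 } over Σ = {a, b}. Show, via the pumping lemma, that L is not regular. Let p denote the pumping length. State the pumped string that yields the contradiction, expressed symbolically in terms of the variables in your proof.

Toward a contradiction, assume L is regular with pumping length p.
Choose w = a^p b^{p+p!+1}. Since p ≠ (p+p!+1)-1 = p+p!, w ∈ L; and |w| ≥ p.
The pumping lemma gives a decomposition w = xyz where |xy| ≤ p and y is nonempty.
Because |xy| ≤ p and w begins with p copies of a, we have y = a^k with 1 ≤ k ≤ p.
Since 1 ≤ k ≤ p, k divides p!; set t = 1 + p!/k. Then xy^t z has p + (p!/k)·k = p + p! copies of a. Now the a-count is p+p! and (b-count)-1 = (p+p!+1)-1 = p+p!, so i ≠ j-1 fails. So xy^t z = a^{p+p!} b^{p+p!+1} ∉ L.
This is a contradiction; hence L is not regular.

a^{p+p!} b^{p+p!+1}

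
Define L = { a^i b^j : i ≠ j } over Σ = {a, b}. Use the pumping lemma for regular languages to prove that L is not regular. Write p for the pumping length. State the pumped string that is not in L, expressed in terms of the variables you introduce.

a^{p+p!} b^{p+p!}

Toward a contradiction, assume L is regular with pumping length p.
Choose w = a^p b^{p+p!}. Since p ≠ p+p!, w ∈ L; and |w| ≥ p.
By the pumping lemma, w = xyz with |xy| ≤ p and |y| > 0.
Since the first p symbols of w are all a's and |xy| ≤ p, y lies entirely in the leading a-block: y = a^k for some k with 1 ≤ k ≤ p.
Since 1 ≤ k ≤ p, k divides p!; set t = 1 + p!/k. Then xy^t z has p + (p!/k)·k = p + p! copies of a. Now the a-count equals the b-count, so i ≠ j fails. So xy^t z = a^{p+p!} b^{p+p!} ∉ L.
Contradiction. Therefore L is not regular.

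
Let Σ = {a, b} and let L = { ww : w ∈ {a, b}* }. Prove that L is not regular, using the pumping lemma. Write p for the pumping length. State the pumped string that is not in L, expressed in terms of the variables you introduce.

Assume L is regular. Let p be the pumping length given by the pumping lemma.
Take w = a^p b^p a^p b^p = uu where u = a^pb^p; then w ∈ L and |w| = 4p ≥ p.
By the pumping lemma, w = xyz with |xy| ≤ p and y is nonempty.
Because |xy| ≤ p and w begins with p copies of a, we have y = a^k with 1 ≤ k ≤ p.
Pump with i = 2: xy^2z = a^{p+k} b^p a^p b^p, of length 4p+k. Suppose this equals vv. The string starts with a and ends with b, so v does too; thus the boundary between the two copies of v is a b→a transition. There is exactly one such transition, at position 2p+k, so |v| = 2p+k and |vv| = 4p+2k ≠ 4p+k since k ≥ 1. So xy^2z ∉ L.
This contradicts the pumping lemma, so L is not regular.

a^{p+k} b^p a^p b^p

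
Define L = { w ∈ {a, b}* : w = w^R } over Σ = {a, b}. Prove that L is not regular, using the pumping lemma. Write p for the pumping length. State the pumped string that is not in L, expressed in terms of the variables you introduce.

Suppose for contradiction that L is regular, and let p be the pumping length.
Take w = a^p b a^p, a palindrome of length 2p+1 ≥ p.
By the pumping lemma, w = xyz with |xy| ≤ p and y is nonempty.
Because |xy| ≤ p and w begins with p copies of a, we have y = a^k with 1 ≤ k ≤ p.
Pump with i = 2: xy^2z = a^{p+k} b a^p. Its reverse is a^p b a^{p+k}, which differs from xy^2z since k ≥ 1. So xy^2z is not a palindrome and xy^2z ∉ L.
This contradicts the pumping lemma, so L is not regular.

a^{p+k} b a^p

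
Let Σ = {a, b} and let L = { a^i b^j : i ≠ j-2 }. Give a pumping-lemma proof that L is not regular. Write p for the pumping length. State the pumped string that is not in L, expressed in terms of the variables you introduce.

Suppose for contradiction that L is regular, and let p be the pumping length.
Choose w = a^p b^{p+p!+2}. Since p ≠ (p+p!+2)-2 = p+p!, w ∈ L; and |w| ≥ p.
By the pumping lemma, w = xyz with |xy| ≤ p and y is nonempty.
Because |xy| ≤ p and w begins with p copies of a, we have y = a^k with 1 ≤ k ≤ p.
Since 1 ≤ k ≤ p, k divides p!; set t = 1 + p!/k. Then xy^t z has p + (p!/k)·k = p + p! copies of a. Now the a-count is p+p! and (b-count)-2 = (p+p!+2)-2 = p+p!, so i ≠ j-2 fails. So xy^t z = a^{p+p!} b^{p+p!+2} ∉ L.
This contradicts the pumping lemma, so L is not regular.

a^{p+p!} b^{p+p!+2}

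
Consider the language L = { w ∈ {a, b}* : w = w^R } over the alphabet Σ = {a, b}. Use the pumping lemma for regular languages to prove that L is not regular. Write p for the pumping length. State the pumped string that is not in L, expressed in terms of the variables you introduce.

Toward a contradiction, assume L is regular with pumping length p.
Take w = a^p b a^p, a palindrome of length 2p+1 ≥ p.
By the pumping lemma, w = xyz with |xy| ≤ p and y is nonempty.
Because |xy| ≤ p and w begins with p copies of a, we have y = a^k with 1 ≤ k ≤ p.
Pump with i = 2: xy^2z = a^{p+k} b a^p. Its reverse is a^p b a^{p+k}, which differs from xy^2z since k ≥ 1. So xy^2z is not a palindrome and xy^2z ∉ L.
This contradicts the pumping lemma, so L is not regular.

a^{p+k} b a^p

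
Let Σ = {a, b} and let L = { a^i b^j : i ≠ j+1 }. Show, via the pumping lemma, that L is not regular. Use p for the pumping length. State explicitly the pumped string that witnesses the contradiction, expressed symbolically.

a^{p+p!} b^{p+p!-1}

Assume L is regular; let p be its pumping constant.
Choose w = a^p b^{p+p!-1}. Since p ≠ (p+p!-1)+1 = p+p!, w ∈ L; and |w| ≥ p.
Write w = xyz as guaranteed by the lemma, with |xy| ≤ p and y is nonempty.
Because |xy| ≤ p and w begins with p copies of a, we have y = a^k with 1 ≤ k ≤ p.
Since 1 ≤ k ≤ p, k divides p!; set t = 1 + p!/k. Then xy^t z has p + (p!/k)·k = p + p! copies of a. Now the a-count is p+p! and (b-count)+1 = (p+p!-1)+1 = p+p!, so i ≠ j+1 fails. So xy^t z = a^{p+p!} b^{p+p!-1} ∉ L.
Contradiction. Therefore L is not regular.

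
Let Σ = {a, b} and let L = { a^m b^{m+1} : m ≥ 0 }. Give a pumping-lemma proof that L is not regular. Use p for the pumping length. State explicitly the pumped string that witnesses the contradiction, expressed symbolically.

a^{p+k} b^{p+1}

Assume L is regular. Let p be the pumping length given by the pumping lemma.
Take w = a^p b^{p+1}. Then w ∈ L and |w| = 2p+1 ≥ p.
Write w = xyz as guaranteed by the lemma, with |xy| ≤ p and |y| > 0.
Since the first p symbols of w are all a's and |xy| ≤ p, y lies entirely in the leading a-block: y = a^k for some k with 1 ≤ k ≤ p.
Pump with i = 2: xy^2z = a^{p+k} b^{p+1}. For this to lie in L we would need p+1 = (p+k)+1, which forces k = 0. But k ≥ 1, so xy^2z ∉ L.
Contradiction. Therefore L is not regular.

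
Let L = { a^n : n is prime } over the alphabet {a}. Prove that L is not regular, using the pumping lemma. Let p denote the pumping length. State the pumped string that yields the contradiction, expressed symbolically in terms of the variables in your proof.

Assume L is regular; let p be its pumping constant.
Let q be a prime with q ≥ p+2 (infinitely many primes exist), and take w = a^q ∈ L with |w| = q ≥ p.
Write w = xyz as guaranteed by the lemma, with |xy| ≤ p and |y| ≥ 1.
Then y = a^k for some k with 1 ≤ k ≤ p.
Since 1 ≤ k ≤ p, |xz| = q-k. Pump with i = q+1: |xy^{q+1}z| = (q-k)+(q+1)k = q+qk = q(1+k), which is composite (both factors ≥ 2). So xy^{q+1}z = a^{q(1+k)} ∉ L.
This contradicts the pumping lemma, so L is not regular.

a^{q(1+k)}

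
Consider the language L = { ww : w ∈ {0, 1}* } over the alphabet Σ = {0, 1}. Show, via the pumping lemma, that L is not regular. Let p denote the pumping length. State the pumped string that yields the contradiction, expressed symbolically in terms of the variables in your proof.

Assume L is regular; let p be its pumping constant.
Take w = 0^p 1^p 0^p 1^p = uu where u = 0^p1^p; then w ∈ L and |w| = 4p ≥ p.
Write w = xyz as guaranteed by the lemma, with |xy| ≤ p and |y| ≥ 1.
Since the first p symbols of w are all 0's and |xy| ≤ p, y lies entirely in the leading 0-block: y = 0^k for some k with 1 ≤ k ≤ p.
Pump with i = 2: xy^2z = 0^{p+k} 1^p 0^p 1^p, of length 4p+k. Suppose this equals vv. The string starts with 0 and ends with 1, so v does too; thus the boundary between the two copies of v is a 1→0 transition. There is exactly one such transition, at position 2p+k, so |v| = 2p+k and |vv| = 4p+2k ≠ 4p+k since k ≥ 1. So xy^2z ∉ L.
This is a contradiction; hence L is not regular.

0^{p+k} 1^p 0^p 1^p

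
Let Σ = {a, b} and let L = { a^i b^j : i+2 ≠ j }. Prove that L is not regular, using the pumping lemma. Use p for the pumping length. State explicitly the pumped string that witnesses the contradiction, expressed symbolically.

Assume L is regular. Let p be the pumping length given by the pumping lemma.
Choose w = a^p b^{p+p!+2}. Since p ≠ (p+p!+2)-2 = p+p!, w ∈ L; and |w| ≥ p.
By the pumping lemma, w = xyz with |xy| ≤ p and |y| > 0.
The first p characters of w are a's, so xy (and hence y) consists only of a's. Write y = a^k, 1 ≤ k ≤ p.
Since 1 ≤ k ≤ p, k divides p!; set t = 1 + p!/k. Then xy^t z has p + (p!/k)·k = p + p! copies of a. Now the a-count is p+p! and (b-count)-2 = (p+p!+2)-2 = p+p!, so i+2 ≠ j fails. So xy^t z = a^{p+p!} b^{p+p!+2} ∉ L.
This contradicts the pumping lemma, so L is not regular.

a^{p+p!} b^{p+p!+2}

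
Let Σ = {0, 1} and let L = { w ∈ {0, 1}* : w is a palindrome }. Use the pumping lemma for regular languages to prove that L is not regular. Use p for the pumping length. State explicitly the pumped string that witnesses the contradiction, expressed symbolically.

0^{p+k} 1 0^p

Assume L is regular; let p be its pumping constant.
Take w = 0^p 1 0^p, a palindrome of length 2p+1 ≥ p.
Write w = xyz as guaranteed by the lemma, with |xy| ≤ p and y is nonempty.
Since the first p symbols of w are all 0's and |xy| ≤ p, y lies entirely in the leading 0-block: y = 0^k for some k with 1 ≤ k ≤ p.
Pump with i = 2: xy^2z = 0^{p+k} 1 0^p. Its reverse is 0^p 1 0^{p+k}, which differs from xy^2z since k ≥ 1. So xy^2z is not a palindrome and xy^2z ∉ L.
Contradiction. Therefore L is not regular.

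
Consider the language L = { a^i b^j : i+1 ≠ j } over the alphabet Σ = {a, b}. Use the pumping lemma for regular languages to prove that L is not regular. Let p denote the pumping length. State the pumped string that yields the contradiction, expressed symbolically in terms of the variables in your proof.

a^{p+p!} b^{p+p!+1}

Assume L is regular; let p be its pumping constant.
Choose w = a^p b^{p+p!+1}. Since p ≠ (p+p!+1)-1 = p+p!, w ∈ L; and |w| ≥ p.
The pumping lemma gives a decomposition w = xyz where |xy| ≤ p and y is nonempty.
Because |xy| ≤ p and w begins with p copies of a, we have y = a^k with 1 ≤ k ≤ p.
Since 1 ≤ k ≤ p, k divides p!; set t = 1 + p!/k. Then xy^t z has p + (p!/k)·k = p + p! copies of a. Now the a-count is p+p! and (b-count)-1 = (p+p!+1)-1 = p+p!, so i+1 ≠ j fails. So xy^t z = a^{p+p!} b^{p+p!+1} ∉ L.
This is a contradiction; hence L is not regular.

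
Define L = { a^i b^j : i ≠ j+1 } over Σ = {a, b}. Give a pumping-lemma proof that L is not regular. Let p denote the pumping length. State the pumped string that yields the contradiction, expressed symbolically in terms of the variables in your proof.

Assume L is regular; let p be its pumping constant.
Choose w = a^p b^{p+p!-1}. Since p ≠ (p+p!-1)+1 = p+p!, w ∈ L; and |w| ≥ p.
By the pumping lemma, w = xyz with |xy| ≤ p and |y| > 0.
Since the first p symbols of w are all a's and |xy| ≤ p, y lies entirely in the leading a-block: y = a^k for some k with 1 ≤ k ≤ p.
Since 1 ≤ k ≤ p, k divides p!; set t = 1 + p!/k. Then xy^t z has p + (p!/k)·k = p + p! copies of a. Now the a-count is p+p! and (b-count)+1 = (p+p!-1)+1 = p+p!, so i ≠ j+1 fails. So xy^t z = a^{p+p!} b^{p+p!-1} ∉ L.
Contradiction. Therefore L is not regular.

a^{p+p!} b^{p+p!-1}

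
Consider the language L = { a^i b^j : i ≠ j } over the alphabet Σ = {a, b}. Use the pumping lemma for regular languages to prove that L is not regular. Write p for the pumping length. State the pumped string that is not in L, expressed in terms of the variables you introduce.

a^{p+p!} b^{p+p!}

Toward a contradiction, assume L is regular with pumping length p.
Choose w = a^p b^{p+p!}. Since p ≠ p+p!, w ∈ L; and |w| ≥ p.
By the pumping lemma, w = xyz with |xy| ≤ p and |y| > 0.
Since the first p symbols of w are all a's and |xy| ≤ p, y lies entirely in the leading a-block: y = a^k for some k with 1 ≤ k ≤ p.
Since 1 ≤ k ≤ p, k divides p!; set t = 1 + p!/k. Then xy^t z has p + (p!/k)·k = p + p! copies of a. Now the a-count equals the b-count, so i ≠ j fails. So xy^t z = a^{p+p!} b^{p+p!} ∉ L.
This is a contradiction; hence L is not regular.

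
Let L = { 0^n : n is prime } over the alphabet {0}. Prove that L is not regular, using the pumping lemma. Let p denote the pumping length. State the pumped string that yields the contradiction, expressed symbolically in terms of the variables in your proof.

0^{q(1+k)}

Assume L is regular; let p be its pumping constant.
Let q be a prime with q ≥ p+2 (infinitely many primes exist), and take w = 0^q ∈ L with |w| = q ≥ p.
The pumping lemma gives a decomposition w = xyz where |xy| ≤ p and |y| ≥ 1.
Then y = 0^k for some k with 1 ≤ k ≤ p.
Since 1 ≤ k ≤ p, |xz| = q-k. Pump with i = q+1: |xy^{q+1}z| = (q-k)+(q+1)k = q+qk = q(1+k), which is composite (both factors ≥ 2). So xy^{q+1}z = 0^{q(1+k)} ∉ L.
This contradicts the pumping lemma, so L is not regular.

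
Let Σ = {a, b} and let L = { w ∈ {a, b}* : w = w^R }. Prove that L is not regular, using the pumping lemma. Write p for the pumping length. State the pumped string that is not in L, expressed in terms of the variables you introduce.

Assume L is regular. Let p be the pumping length given by the pumping lemma.
Take w = a^p b a^p, a palindrome of length 2p+1 ≥ p.
The pumping lemma gives a decomposition w = xyz where |xy| ≤ p and |y| > 0.
The first p characters of w are a's, so xy (and hence y) consists only of a's. Write y = a^k, 1 ≤ k ≤ p.
Pump with i = 2: xy^2z = a^{p+k} b a^p. Its reverse is a^p b a^{p+k}, which differs from xy^2z since k ≥ 1. So xy^2z is not a palindrome and xy^2z ∉ L.
This contradicts the pumping lemma, so L is not regular.

a^{p+k} b a^p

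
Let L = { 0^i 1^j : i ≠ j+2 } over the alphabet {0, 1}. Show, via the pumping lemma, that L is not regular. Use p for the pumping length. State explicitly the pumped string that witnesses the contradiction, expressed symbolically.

Toward a contradiction, assume L is regular with pumping length p.
Choose w = 0^p 1^{p+p!-2}. Since p ≠ (p+p!-2)+2 = p+p!, w ∈ L; and |w| ≥ p.
The pumping lemma gives a decomposition w = xyz where |xy| ≤ p and |y| ≥ 1.
The first p characters of w are 0's, so xy (and hence y) consists only of 0's. Write y = 0^k, 1 ≤ k ≤ p.
Since 1 ≤ k ≤ p, k divides p!; set t = 1 + p!/k. Then xy^t z has p + (p!/k)·k = p + p! copies of 0. Now the 0-count is p+p! and (1-count)+2 = (p+p!-2)+2 = p+p!, so i ≠ j+2 fails. So xy^t z = 0^{p+p!} 1^{p+p!-2} ∉ L.
This contradicts the pumping lemma, so L is not regular.

0^{p+p!} 1^{p+p!-2}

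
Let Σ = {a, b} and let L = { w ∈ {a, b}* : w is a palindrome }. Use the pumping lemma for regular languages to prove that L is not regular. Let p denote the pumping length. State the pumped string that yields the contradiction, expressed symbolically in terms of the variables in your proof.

Assume L is regular; let p be its pumping constant.
Take w = a^p b a^p, a palindrome of length 2p+1 ≥ p.
Write w = xyz as guaranteed by the lemma, with |xy| ≤ p and |y| > 0.
Since the first p symbols of w are all a's and |xy| ≤ p, y lies entirely in the leading a-block: y = a^k for some k with 1 ≤ k ≤ p.
Pump with i = 2: xy^2z = a^{p+k} b a^p. Its reverse is a^p b a^{p+k}, which differs from xy^2z since k ≥ 1. So xy^2z is not a palindrome and xy^2z ∉ L.
Contradiction. Therefore L is not regular.

a^{p+k} b a^p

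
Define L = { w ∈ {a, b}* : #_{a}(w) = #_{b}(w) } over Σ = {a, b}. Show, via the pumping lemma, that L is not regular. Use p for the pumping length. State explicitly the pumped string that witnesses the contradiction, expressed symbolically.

Assume L is regular; let p be its pumping constant.
Choose w = a^p b^p ∈ L with |w| = 2p ≥ p.
Write w = xyz as guaranteed by the lemma, with |xy| ≤ p and |y| ≥ 1.
The first p characters of w are a's, so xy (and hence y) consists only of a's. Write y = a^k, 1 ≤ k ≤ p.
Pump with i = 2: xy^2z = a^{p+k} b^p has p+k occurrences of a but only p of b. Since k ≥ 1 the counts differ, so xy^2z ∉ L.
Contradiction. Therefore L is not regular.

a^{p+k} b^p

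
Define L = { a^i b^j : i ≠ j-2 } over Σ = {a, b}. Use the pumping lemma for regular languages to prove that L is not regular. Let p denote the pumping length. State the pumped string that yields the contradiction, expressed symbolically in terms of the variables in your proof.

a^{p+p!} b^{p+p!+2}

Toward a contradiction, assume L is regular with pumping length p.
Choose w = a^p b^{p+p!+2}. Since p ≠ (p+p!+2)-2 = p+p!, w ∈ L; and |w| ≥ p.
By the pumping lemma, w = xyz with |xy| ≤ p and y is nonempty.
The first p characters of w are a's, so xy (and hence y) consists only of a's. Write y = a^k, 1 ≤ k ≤ p.
Since 1 ≤ k ≤ p, k divides p!; set t = 1 + p!/k. Then xy^t z has p + (p!/k)·k = p + p! copies of a. Now the a-count is p+p! and (b-count)-2 = (p+p!+2)-2 = p+p!, so i ≠ j-2 fails. So xy^t z = a^{p+p!} b^{p+p!+2} ∉ L.
This contradicts the pumping lemma, so L is not regular.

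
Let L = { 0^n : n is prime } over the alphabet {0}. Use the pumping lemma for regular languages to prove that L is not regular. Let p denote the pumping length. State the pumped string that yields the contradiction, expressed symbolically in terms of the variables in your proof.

0^{q(1+k)}

Suppose for contradiction that L is regular, and let p be the pumping length.
Let q be a prime with q ≥ p+2 (infinitely many primes exist), and take w = 0^q ∈ L with |w| = q ≥ p.
The pumping lemma gives a decomposition w = xyz where |xy| ≤ p and |y| ≥ 1.
Then y = 0^k for some k with 1 ≤ k ≤ p.
Since 1 ≤ k ≤ p, |xz| = q-k. Pump with i = q+1: |xy^{q+1}z| = (q-k)+(q+1)k = q+qk = q(1+k), which is composite (both factors ≥ 2). So xy^{q+1}z = 0^{q(1+k)} ∉ L.
Contradiction. Therefore L is not regular.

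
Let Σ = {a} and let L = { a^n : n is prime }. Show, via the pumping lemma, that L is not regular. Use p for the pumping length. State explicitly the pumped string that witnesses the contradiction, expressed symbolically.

Toward a contradiction, assume L is regular with pumping length p.
Let q be a prime with q ≥ p+2 (infinitely many primes exist), and take w = a^q ∈ L with |w| = q ≥ p.
Write w = xyz as guaranteed by the lemma, with |xy| ≤ p and |y| > 0.
Then y = a^k for some k with 1 ≤ k ≤ p.
Since 1 ≤ k ≤ p, |xz| = q-k. Pump with i = q+1: |xy^{q+1}z| = (q-k)+(q+1)k = q+qk = q(1+k), which is composite (both factors ≥ 2). So xy^{q+1}z = a^{q(1+k)} ∉ L.
This contradicts the pumping lemma, so L is not regular.

a^{q(1+k)}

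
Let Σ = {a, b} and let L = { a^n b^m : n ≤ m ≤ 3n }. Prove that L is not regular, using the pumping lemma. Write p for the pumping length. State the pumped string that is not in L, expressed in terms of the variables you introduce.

a^{p+k} b^p

Suppose for contradiction that L is regular, and let p be the pumping length.
Take w = a^p b^p ∈ L (since p ≤ p ≤ 3p), with |w| = 2p ≥ p.
Write w = xyz as guaranteed by the lemma, with |xy| ≤ p and |y| ≥ 1.
The first p characters of w are a's, so xy (and hence y) consists only of a's. Write y = a^k, 1 ≤ k ≤ p.
Pump with i = 2: xy^2z = a^{p+k} b^p. Now n = p+k > p = m, so the condition n ≤ m fails. Thus xy^2z ∉ L.
Contradiction. Therefore L is not regular.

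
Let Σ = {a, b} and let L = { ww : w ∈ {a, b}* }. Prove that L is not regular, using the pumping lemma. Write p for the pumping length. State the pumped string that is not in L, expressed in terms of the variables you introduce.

Suppose for contradiction that L is regular, and let p be the pumping length.
Take w = a^p b^p a^p b^p = uu where u = a^pb^p; then w ∈ L and |w| = 4p ≥ p.
By the pumping lemma, w = xyz with |xy| ≤ p and |y| > 0.
Because |xy| ≤ p and w begins with p copies of a, we have y = a^k with 1 ≤ k ≤ p.
Pump with i = 2: xy^2z = a^{p+k} b^p a^p b^p, of length 4p+k. Suppose this equals vv. The string starts with a and ends with b, so v does too; thus the boundary between the two copies of v is a b→a transition. There is exactly one such transition, at position 2p+k, so |v| = 2p+k and |vv| = 4p+2k ≠ 4p+k since k ≥ 1. So xy^2z ∉ L.
This is a contradiction; hence L is not regular.

a^{p+k} b^p a^p b^p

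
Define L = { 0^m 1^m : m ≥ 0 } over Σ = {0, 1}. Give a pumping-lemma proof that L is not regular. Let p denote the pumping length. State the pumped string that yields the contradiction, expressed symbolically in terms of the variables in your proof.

0^{p+k} 1^p

Assume L is regular. Let p be the pumping length given by the pumping lemma.
Choose w = 0^p 1^p, which is in L with |w| = 2p ≥ p.
Write w = xyz as guaranteed by the lemma, with |xy| ≤ p and |y| ≥ 1.
Because |xy| ≤ p and w begins with p copies of 0, we have y = 0^k with 1 ≤ k ≤ p.
Pump with i = 2: xy^2z = 0^{p+k} 1^p. For this to lie in L we would need p = p+k, which forces k = 0. But k ≥ 1, so xy^2z ∉ L.
This is a contradiction; hence L is not regular.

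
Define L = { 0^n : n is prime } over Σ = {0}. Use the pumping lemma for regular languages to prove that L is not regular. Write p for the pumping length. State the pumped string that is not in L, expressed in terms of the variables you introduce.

Assume L is regular; let p be its pumping constant.
Let q be a prime with q ≥ p+2 (infinitely many primes exist), and take w = 0^q ∈ L with |w| = q ≥ p.
Write w = xyz as guaranteed by the lemma, with |xy| ≤ p and y is nonempty.
Then y = 0^k for some k with 1 ≤ k ≤ p.
Since 1 ≤ k ≤ p, |xz| = q-k. Pump with i = q+1: |xy^{q+1}z| = (q-k)+(q+1)k = q+qk = q(1+k), which is composite (both factors ≥ 2). So xy^{q+1}z = 0^{q(1+k)} ∉ L.
This is a contradiction; hence L is not regular.

0^{q(1+k)}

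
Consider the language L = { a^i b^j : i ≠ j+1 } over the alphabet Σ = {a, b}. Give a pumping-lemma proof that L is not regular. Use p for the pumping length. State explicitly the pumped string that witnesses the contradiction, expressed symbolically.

Assume L is regular. Let p be the pumping length given by the pumping lemma.
Choose w = a^p b^{p+p!-1}. Since p ≠ (p+p!-1)+1 = p+p!, w ∈ L; and |w| ≥ p.
By the pumping lemma, w = xyz with |xy| ≤ p and |y| > 0.
Because |xy| ≤ p and w begins with p copies of a, we have y = a^k with 1 ≤ k ≤ p.
Since 1 ≤ k ≤ p, k divides p!; set t = 1 + p!/k. Then xy^t z has p + (p!/k)·k = p + p! copies of a. Now the a-count is p+p! and (b-count)+1 = (p+p!-1)+1 = p+p!, so i ≠ j+1 fails. So xy^t z = a^{p+p!} b^{p+p!-1} ∉ L.
Contradiction. Therefore L is not regular.

a^{p+p!} b^{p+p!-1}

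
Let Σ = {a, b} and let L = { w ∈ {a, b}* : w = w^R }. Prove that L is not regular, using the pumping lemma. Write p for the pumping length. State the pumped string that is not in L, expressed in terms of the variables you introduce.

Suppose for contradiction that L is regular, and let p be the pumping length.
Take w = a^p b a^p, a palindrome of length 2p+1 ≥ p.
The pumping lemma gives a decomposition w = xyz where |xy| ≤ p and y is nonempty.
Since the first p symbols of w are all a's and |xy| ≤ p, y lies entirely in the leading a-block: y = a^k for some k with 1 ≤ k ≤ p.
Pump with i = 2: xy^2z = a^{p+k} b a^p. Its reverse is a^p b a^{p+k}, which differs from xy^2z since k ≥ 1. So xy^2z is not a palindrome and xy^2z ∉ L.
This is a contradiction; hence L is not regular.

a^{p+k} b a^p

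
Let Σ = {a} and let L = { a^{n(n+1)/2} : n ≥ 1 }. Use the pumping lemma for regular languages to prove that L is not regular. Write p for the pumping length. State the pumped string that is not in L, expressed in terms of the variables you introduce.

Assume L is regular; let p be its pumping constant.
Take w = a^{p(p+1)/2} ∈ L with |w| = p(p+1)/2 ≥ p.
Write w = xyz as guaranteed by the lemma, with |xy| ≤ p and y is nonempty.
Then y = a^k for some k with 1 ≤ k ≤ p.
Pump with i = 2: xy^2z = a^{p(p+1)/2+k}. Since 1 ≤ k ≤ p, p(p+1)/2 < p(p+1)/2+k ≤ p(p+1)/2+p < (p+1)(p+2)/2, so p(p+1)/2+k is strictly between consecutive triangular numbers. So xy^2z ∉ L.
This is a contradiction; hence L is not regular.

a^{p(p+1)/2+k}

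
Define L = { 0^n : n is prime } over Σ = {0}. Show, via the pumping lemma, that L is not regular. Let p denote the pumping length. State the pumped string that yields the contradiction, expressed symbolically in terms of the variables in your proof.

Assume L is regular; let p be its pumping constant.
Let q be a prime with q ≥ p+2 (infinitely many primes exist), and take w = 0^q ∈ L with |w| = q ≥ p.
Write w = xyz as guaranteed by the lemma, with |xy| ≤ p and |y| > 0.
Then y = 0^k for some k with 1 ≤ k ≤ p.
Since 1 ≤ k ≤ p, |xz| = q-k. Pump with i = q+1: |xy^{q+1}z| = (q-k)+(q+1)k = q+qk = q(1+k), which is composite (both factors ≥ 2). So xy^{q+1}z = 0^{q(1+k)} ∉ L.
This is a contradiction; hence L is not regular.

0^{q(1+k)}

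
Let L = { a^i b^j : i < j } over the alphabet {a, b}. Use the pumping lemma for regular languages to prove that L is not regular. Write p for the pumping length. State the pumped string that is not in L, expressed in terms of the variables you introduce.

a^{p+k} b^{p+1}

Suppose for contradiction that L is regular, and let p be the pumping length.
Choose w = a^p b^{p+1} ∈ L, with |w| = 2p+1 ≥ p.
The pumping lemma gives a decomposition w = xyz where |xy| ≤ p and |y| ≥ 1.
Since the first p symbols of w are all a's and |xy| ≤ p, y lies entirely in the leading a-block: y = a^k for some k with 1 ≤ k ≤ p.
Consider xy^2z = a^{p+k} b^{p+1}. Since k ≥ 1, the a-count p+k is at least p+1, so i < j fails; thus xy^2z ∉ L.
This contradicts the pumping lemma, so L is not regular.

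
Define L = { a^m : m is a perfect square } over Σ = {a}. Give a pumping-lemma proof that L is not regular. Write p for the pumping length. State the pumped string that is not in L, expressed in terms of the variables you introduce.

Suppose for contradiction that L is regular, and let p be the pumping length.
Take w = a^{p²} ∈ L with |w| = p² ≥ p.
The pumping lemma gives a decomposition w = xyz where |xy| ≤ p and |y| ≥ 1.
Then y = a^k for some k with 1 ≤ k ≤ p.
Pump with i = 2: xy^2z = a^{p²+k}. Since 1 ≤ k ≤ p, p² < p²+k ≤ p²+p < (p+1)², so p²+k lies strictly between consecutive squares and is not a perfect square. So xy^2z ∉ L.
This is a contradiction; hence L is not regular.

a^{p²+k}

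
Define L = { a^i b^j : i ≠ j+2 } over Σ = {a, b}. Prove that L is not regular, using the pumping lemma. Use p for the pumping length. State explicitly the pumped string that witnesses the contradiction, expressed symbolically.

Assume L is regular; let p be its pumping constant.
Choose w = a^p b^{p+p!-2}. Since p ≠ (p+p!-2)+2 = p+p!, w ∈ L; and |w| ≥ p.
By the pumping lemma, w = xyz with |xy| ≤ p and |y| ≥ 1.
Since the first p symbols of w are all a's and |xy| ≤ p, y lies entirely in the leading a-block: y = a^k for some k with 1 ≤ k ≤ p.
Since 1 ≤ k ≤ p, k divides p!; set t = 1 + p!/k. Then xy^t z has p + (p!/k)·k = p + p! copies of a. Now the a-count is p+p! and (b-count)+2 = (p+p!-2)+2 = p+p!, so i ≠ j+2 fails. So xy^t z = a^{p+p!} b^{p+p!-2} ∉ L.
This contradicts the pumping lemma, so L is not regular.

a^{p+p!} b^{p+p!-2}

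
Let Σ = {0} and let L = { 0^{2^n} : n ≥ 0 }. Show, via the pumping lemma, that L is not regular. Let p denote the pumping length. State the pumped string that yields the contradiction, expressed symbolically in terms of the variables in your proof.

0^{2^p+k}

Suppose for contradiction that L is regular, and let p be the pumping length.
Take w = 0^{2^p} ∈ L with |w| = 2^p ≥ p.
By the pumping lemma, w = xyz with |xy| ≤ p and |y| > 0.
Then y = 0^k for some k with 1 ≤ k ≤ p.
Pump with i = 2: xy^2z = 0^{2^p+k}. Since 1 ≤ k ≤ p < 2^p, we have 2^p < 2^p+k < 2^{p+1}, so 2^p+k is not a power of 2. So xy^2z ∉ L.
This is a contradiction; hence L is not regular.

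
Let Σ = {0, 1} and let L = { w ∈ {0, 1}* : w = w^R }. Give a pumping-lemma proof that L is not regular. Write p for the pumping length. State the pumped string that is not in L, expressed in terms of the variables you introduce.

Suppose for contradiction that L is regular, and let p be the pumping length.
Take w = 0^p 1 0^p, a palindrome of length 2p+1 ≥ p.
By the pumping lemma, w = xyz with |xy| ≤ p and |y| ≥ 1.
The first p characters of w are 0's, so xy (and hence y) consists only of 0's. Write y = 0^k, 1 ≤ k ≤ p.
Pump with i = 2: xy^2z = 0^{p+k} 1 0^p. Its reverse is 0^p 1 0^{p+k}, which differs from xy^2z since k ≥ 1. So xy^2z is not a palindrome and xy^2z ∉ L.
This is a contradiction; hence L is not regular.

0^{p+k} 1 0^p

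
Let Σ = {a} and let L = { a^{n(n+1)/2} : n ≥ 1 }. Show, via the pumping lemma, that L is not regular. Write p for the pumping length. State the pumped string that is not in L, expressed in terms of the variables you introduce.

Assume L is regular; let p be its pumping constant.
Take w = a^{p(p+1)/2} ∈ L with |w| = p(p+1)/2 ≥ p.
The pumping lemma gives a decomposition w = xyz where |xy| ≤ p and |y| > 0.
Then y = a^k for some k with 1 ≤ k ≤ p.
Pump with i = 2: xy^2z = a^{p(p+1)/2+k}. Since 1 ≤ k ≤ p, p(p+1)/2 < p(p+1)/2+k ≤ p(p+1)/2+p < (p+1)(p+2)/2, so p(p+1)/2+k is strictly between consecutive triangular numbers. So xy^2z ∉ L.
This contradicts the pumping lemma, so L is not regular.

a^{p(p+1)/2+k}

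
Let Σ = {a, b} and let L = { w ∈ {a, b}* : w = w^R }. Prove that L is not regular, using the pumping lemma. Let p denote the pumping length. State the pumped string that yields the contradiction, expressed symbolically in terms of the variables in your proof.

Assume L is regular. Let p be the pumping length given by the pumping lemma.
Take w = a^p b a^p, a palindrome of length 2p+1 ≥ p.
Write w = xyz as guaranteed by the lemma, with |xy| ≤ p and |y| > 0.
Since the first p symbols of w are all a's and |xy| ≤ p, y lies entirely in the leading a-block: y = a^k for some k with 1 ≤ k ≤ p.
Pump with i = 2: xy^2z = a^{p+k} b a^p. Its reverse is a^p b a^{p+k}, which differs from xy^2z since k ≥ 1. So xy^2z is not a palindrome and xy^2z ∉ L.
This contradicts the pumping lemma, so L is not regular.

a^{p+k} b a^p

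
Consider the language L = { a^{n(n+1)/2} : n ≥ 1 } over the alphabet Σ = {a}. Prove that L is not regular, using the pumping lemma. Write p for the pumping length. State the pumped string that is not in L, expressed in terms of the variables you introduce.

Assume L is regular. Let p be the pumping length given by the pumping lemma.
Take w = a^{p(p+1)/2} ∈ L with |w| = p(p+1)/2 ≥ p.
By the pumping lemma, w = xyz with |xy| ≤ p and |y| ≥ 1.
Then y = a^k for some k with 1 ≤ k ≤ p.
Pump with i = 2: xy^2z = a^{p(p+1)/2+k}. Since 1 ≤ k ≤ p, p(p+1)/2 < p(p+1)/2+k ≤ p(p+1)/2+p < (p+1)(p+2)/2, so p(p+1)/2+k is strictly between consecutive triangular numbers. So xy^2z ∉ L.
Contradiction. Therefore L is not regular.

a^{p(p+1)/2+k}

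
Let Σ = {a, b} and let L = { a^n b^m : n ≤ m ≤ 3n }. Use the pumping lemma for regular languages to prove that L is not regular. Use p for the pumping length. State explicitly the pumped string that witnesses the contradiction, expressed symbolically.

Assume L is regular; let p be its pumping constant.
Take w = a^p b^p ∈ L (since p ≤ p ≤ 3p), with |w| = 2p ≥ p.
By the pumping lemma, w = xyz with |xy| ≤ p and |y| ≥ 1.
Since the first p symbols of w are all a's and |xy| ≤ p, y lies entirely in the leading a-block: y = a^k for some k with 1 ≤ k ≤ p.
Pump with i = 2: xy^2z = a^{p+k} b^p. Now n = p+k > p = m, so the condition n ≤ m fails. Thus xy^2z ∉ L.
This contradicts the pumping lemma, so L is not regular.

a^{p+k} b^p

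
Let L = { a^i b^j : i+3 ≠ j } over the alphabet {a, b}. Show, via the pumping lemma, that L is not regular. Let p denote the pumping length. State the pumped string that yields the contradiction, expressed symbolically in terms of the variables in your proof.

a^{p+p!} b^{p+p!+3}

Assume L is regular; let p be its pumping constant.
Choose w = a^p b^{p+p!+3}. Since p ≠ (p+p!+3)-3 = p+p!, w ∈ L; and |w| ≥ p.
By the pumping lemma, w = xyz with |xy| ≤ p and |y| ≥ 1.
Since the first p symbols of w are all a's and |xy| ≤ p, y lies entirely in the leading a-block: y = a^k for some k with 1 ≤ k ≤ p.
Since 1 ≤ k ≤ p, k divides p!; set t = 1 + p!/k. Then xy^t z has p + (p!/k)·k = p + p! copies of a. Now the a-count is p+p! and (b-count)-3 = (p+p!+3)-3 = p+p!, so i+3 ≠ j fails. So xy^t z = a^{p+p!} b^{p+p!+3} ∉ L.
This contradicts the pumping lemma, so L is not regular.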